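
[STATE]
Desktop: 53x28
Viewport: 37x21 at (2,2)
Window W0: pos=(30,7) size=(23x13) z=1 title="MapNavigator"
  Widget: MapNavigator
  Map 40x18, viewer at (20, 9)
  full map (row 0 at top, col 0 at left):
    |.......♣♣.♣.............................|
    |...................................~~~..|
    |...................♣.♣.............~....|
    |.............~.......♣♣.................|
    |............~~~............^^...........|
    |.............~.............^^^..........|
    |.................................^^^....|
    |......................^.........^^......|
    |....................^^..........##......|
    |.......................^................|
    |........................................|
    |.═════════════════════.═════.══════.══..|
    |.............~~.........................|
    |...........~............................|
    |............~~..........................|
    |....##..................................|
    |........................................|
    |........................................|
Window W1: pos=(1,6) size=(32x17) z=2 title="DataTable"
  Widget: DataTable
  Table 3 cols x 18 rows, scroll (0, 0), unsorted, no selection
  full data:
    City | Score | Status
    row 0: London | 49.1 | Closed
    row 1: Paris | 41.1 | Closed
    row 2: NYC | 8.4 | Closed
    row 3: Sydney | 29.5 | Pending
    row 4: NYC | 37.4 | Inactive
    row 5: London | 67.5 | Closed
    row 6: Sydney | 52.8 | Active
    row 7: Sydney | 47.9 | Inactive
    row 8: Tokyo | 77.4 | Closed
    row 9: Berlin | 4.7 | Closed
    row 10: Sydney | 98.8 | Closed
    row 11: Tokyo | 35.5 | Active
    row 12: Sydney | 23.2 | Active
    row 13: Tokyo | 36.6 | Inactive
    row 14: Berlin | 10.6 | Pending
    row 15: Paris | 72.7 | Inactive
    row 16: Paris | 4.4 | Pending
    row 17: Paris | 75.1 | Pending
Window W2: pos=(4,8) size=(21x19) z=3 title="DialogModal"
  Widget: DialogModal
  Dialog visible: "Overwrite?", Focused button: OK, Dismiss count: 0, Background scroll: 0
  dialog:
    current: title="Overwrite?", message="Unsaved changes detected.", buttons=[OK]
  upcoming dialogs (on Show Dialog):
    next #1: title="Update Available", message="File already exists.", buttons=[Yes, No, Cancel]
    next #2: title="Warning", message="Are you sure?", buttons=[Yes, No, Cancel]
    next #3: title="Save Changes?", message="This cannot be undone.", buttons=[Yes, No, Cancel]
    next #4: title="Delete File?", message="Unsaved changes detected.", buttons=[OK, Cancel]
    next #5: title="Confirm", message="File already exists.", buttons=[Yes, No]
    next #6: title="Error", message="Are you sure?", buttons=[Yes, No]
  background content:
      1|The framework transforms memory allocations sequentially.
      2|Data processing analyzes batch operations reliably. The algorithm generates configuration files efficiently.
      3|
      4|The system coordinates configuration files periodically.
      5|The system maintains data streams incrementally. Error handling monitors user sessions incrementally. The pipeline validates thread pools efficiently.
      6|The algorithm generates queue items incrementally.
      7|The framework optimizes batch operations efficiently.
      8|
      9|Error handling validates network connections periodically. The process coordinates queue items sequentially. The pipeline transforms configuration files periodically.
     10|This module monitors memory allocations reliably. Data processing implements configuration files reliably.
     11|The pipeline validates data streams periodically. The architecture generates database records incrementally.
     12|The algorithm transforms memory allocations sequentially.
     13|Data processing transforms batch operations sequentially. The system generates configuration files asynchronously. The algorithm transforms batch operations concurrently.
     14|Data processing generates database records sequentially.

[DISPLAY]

                                     
                                     
                                     
                                     
━━━━━━━━━━━━━━━━━━━━━━━━━━━━━━┓      
 DataTable                    ┃━━━━━━
──┏━━━━━━━━━━━━━━━━━━━┓───────┨apNavi
Ci┃ DialogModal       ┃       ┃──────
──┠───────────────────┨       ┃.~....
Lo┃The framework trans┃       ┃......
Pa┃Data processing ana┃       ┃......
NY┃                   ┃       ┃......
Sy┃The system coordina┃       ┃......
NY┃The system maintain┃       ┃......
Lo┃Th┌─────────────┐er┃       ┃══════
Sy┃Th│  Overwrite? │im┃       ┃.~~...
Sy┃  │Unsaved chang│  ┃       ┃......
To┃Er│     [OK]    │li┃       ┃━━━━━━
Be┃Th└─────────────┘or┃       ┃      
Sy┃The pipeline valida┃       ┃      
━━┃The algorithm trans┃━━━━━━━┛      


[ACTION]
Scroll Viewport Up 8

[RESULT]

                                     
                                     
                                     
                                     
                                     
                                     
━━━━━━━━━━━━━━━━━━━━━━━━━━━━━━┓      
 DataTable                    ┃━━━━━━
──┏━━━━━━━━━━━━━━━━━━━┓───────┨apNavi
Ci┃ DialogModal       ┃       ┃──────
──┠───────────────────┨       ┃.~....
Lo┃The framework trans┃       ┃......
Pa┃Data processing ana┃       ┃......
NY┃                   ┃       ┃......
Sy┃The system coordina┃       ┃......
NY┃The system maintain┃       ┃......
Lo┃Th┌─────────────┐er┃       ┃══════
Sy┃Th│  Overwrite? │im┃       ┃.~~...
Sy┃  │Unsaved chang│  ┃       ┃......
To┃Er│     [OK]    │li┃       ┃━━━━━━
Be┃Th└─────────────┘or┃       ┃      


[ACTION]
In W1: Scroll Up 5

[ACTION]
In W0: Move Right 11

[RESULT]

                                     
                                     
                                     
                                     
                                     
                                     
━━━━━━━━━━━━━━━━━━━━━━━━━━━━━━┓      
 DataTable                    ┃━━━━━━
──┏━━━━━━━━━━━━━━━━━━━┓───────┨apNavi
Ci┃ DialogModal       ┃       ┃──────
──┠───────────────────┨       ┃....^^
Lo┃The framework trans┃       ┃......
Pa┃Data processing ana┃       ┃......
NY┃                   ┃       ┃......
Sy┃The system coordina┃       ┃^.....
NY┃The system maintain┃       ┃......
Lo┃Th┌─────────────┐er┃       ┃═════.
Sy┃Th│  Overwrite? │im┃       ┃......
Sy┃  │Unsaved chang│  ┃       ┃......
To┃Er│     [OK]    │li┃       ┃━━━━━━
Be┃Th└─────────────┘or┃       ┃      


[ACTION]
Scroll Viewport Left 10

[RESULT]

                                     
                                     
                                     
                                     
                                     
                                     
 ┏━━━━━━━━━━━━━━━━━━━━━━━━━━━━━━┓    
 ┃ DataTable                    ┃━━━━
 ┠──┏━━━━━━━━━━━━━━━━━━━┓───────┨apNa
 ┃Ci┃ DialogModal       ┃       ┃────
 ┃──┠───────────────────┨       ┃....
 ┃Lo┃The framework trans┃       ┃....
 ┃Pa┃Data processing ana┃       ┃....
 ┃NY┃                   ┃       ┃....
 ┃Sy┃The system coordina┃       ┃^...
 ┃NY┃The system maintain┃       ┃....
 ┃Lo┃Th┌─────────────┐er┃       ┃════
 ┃Sy┃Th│  Overwrite? │im┃       ┃....
 ┃Sy┃  │Unsaved chang│  ┃       ┃....
 ┃To┃Er│     [OK]    │li┃       ┃━━━━
 ┃Be┃Th└─────────────┘or┃       ┃    


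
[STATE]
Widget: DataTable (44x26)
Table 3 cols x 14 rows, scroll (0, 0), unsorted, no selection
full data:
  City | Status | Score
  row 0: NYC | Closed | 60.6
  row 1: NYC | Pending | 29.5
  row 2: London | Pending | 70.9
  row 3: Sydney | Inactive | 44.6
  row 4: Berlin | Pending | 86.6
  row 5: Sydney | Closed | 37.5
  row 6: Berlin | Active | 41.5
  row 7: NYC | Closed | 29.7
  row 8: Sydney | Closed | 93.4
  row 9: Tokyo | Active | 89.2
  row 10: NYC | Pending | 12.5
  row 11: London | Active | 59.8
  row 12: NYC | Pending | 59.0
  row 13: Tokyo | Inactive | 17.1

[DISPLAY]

City  │Status  │Score                       
──────┼────────┼─────                       
NYC   │Closed  │60.6                        
NYC   │Pending │29.5                        
London│Pending │70.9                        
Sydney│Inactive│44.6                        
Berlin│Pending │86.6                        
Sydney│Closed  │37.5                        
Berlin│Active  │41.5                        
NYC   │Closed  │29.7                        
Sydney│Closed  │93.4                        
Tokyo │Active  │89.2                        
NYC   │Pending │12.5                        
London│Active  │59.8                        
NYC   │Pending │59.0                        
Tokyo │Inactive│17.1                        
                                            
                                            
                                            
                                            
                                            
                                            
                                            
                                            
                                            
                                            


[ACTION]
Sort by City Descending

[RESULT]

City ▼│Status  │Score                       
──────┼────────┼─────                       
Tokyo │Active  │89.2                        
Tokyo │Inactive│17.1                        
Sydney│Inactive│44.6                        
Sydney│Closed  │37.5                        
Sydney│Closed  │93.4                        
NYC   │Closed  │60.6                        
NYC   │Pending │29.5                        
NYC   │Closed  │29.7                        
NYC   │Pending │12.5                        
NYC   │Pending │59.0                        
London│Pending │70.9                        
London│Active  │59.8                        
Berlin│Pending │86.6                        
Berlin│Active  │41.5                        
                                            
                                            
                                            
                                            
                                            
                                            
                                            
                                            
                                            
                                            


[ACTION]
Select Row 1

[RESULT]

City ▼│Status  │Score                       
──────┼────────┼─────                       
Tokyo │Active  │89.2                        
>okyo │Inactive│17.1                        
Sydney│Inactive│44.6                        
Sydney│Closed  │37.5                        
Sydney│Closed  │93.4                        
NYC   │Closed  │60.6                        
NYC   │Pending │29.5                        
NYC   │Closed  │29.7                        
NYC   │Pending │12.5                        
NYC   │Pending │59.0                        
London│Pending │70.9                        
London│Active  │59.8                        
Berlin│Pending │86.6                        
Berlin│Active  │41.5                        
                                            
                                            
                                            
                                            
                                            
                                            
                                            
                                            
                                            
                                            


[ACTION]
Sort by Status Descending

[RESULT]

City  │Status ▼│Score                       
──────┼────────┼─────                       
NYC   │Pending │29.5                        
>YC   │Pending │12.5                        
NYC   │Pending │59.0                        
London│Pending │70.9                        
Berlin│Pending │86.6                        
Tokyo │Inactive│17.1                        
Sydney│Inactive│44.6                        
Sydney│Closed  │37.5                        
Sydney│Closed  │93.4                        
NYC   │Closed  │60.6                        
NYC   │Closed  │29.7                        
Tokyo │Active  │89.2                        
London│Active  │59.8                        
Berlin│Active  │41.5                        
                                            
                                            
                                            
                                            
                                            
                                            
                                            
                                            
                                            
                                            


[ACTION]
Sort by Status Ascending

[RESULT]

City  │Status ▲│Score                       
──────┼────────┼─────                       
Tokyo │Active  │89.2                        
>ondon│Active  │59.8                        
Berlin│Active  │41.5                        
Sydney│Closed  │37.5                        
Sydney│Closed  │93.4                        
NYC   │Closed  │60.6                        
NYC   │Closed  │29.7                        
Tokyo │Inactive│17.1                        
Sydney│Inactive│44.6                        
NYC   │Pending │29.5                        
NYC   │Pending │12.5                        
NYC   │Pending │59.0                        
London│Pending │70.9                        
Berlin│Pending │86.6                        
                                            
                                            
                                            
                                            
                                            
                                            
                                            
                                            
                                            
                                            


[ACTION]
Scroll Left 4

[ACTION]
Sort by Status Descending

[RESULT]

City  │Status ▼│Score                       
──────┼────────┼─────                       
NYC   │Pending │29.5                        
>YC   │Pending │12.5                        
NYC   │Pending │59.0                        
London│Pending │70.9                        
Berlin│Pending │86.6                        
Tokyo │Inactive│17.1                        
Sydney│Inactive│44.6                        
Sydney│Closed  │37.5                        
Sydney│Closed  │93.4                        
NYC   │Closed  │60.6                        
NYC   │Closed  │29.7                        
Tokyo │Active  │89.2                        
London│Active  │59.8                        
Berlin│Active  │41.5                        
                                            
                                            
                                            
                                            
                                            
                                            
                                            
                                            
                                            
                                            


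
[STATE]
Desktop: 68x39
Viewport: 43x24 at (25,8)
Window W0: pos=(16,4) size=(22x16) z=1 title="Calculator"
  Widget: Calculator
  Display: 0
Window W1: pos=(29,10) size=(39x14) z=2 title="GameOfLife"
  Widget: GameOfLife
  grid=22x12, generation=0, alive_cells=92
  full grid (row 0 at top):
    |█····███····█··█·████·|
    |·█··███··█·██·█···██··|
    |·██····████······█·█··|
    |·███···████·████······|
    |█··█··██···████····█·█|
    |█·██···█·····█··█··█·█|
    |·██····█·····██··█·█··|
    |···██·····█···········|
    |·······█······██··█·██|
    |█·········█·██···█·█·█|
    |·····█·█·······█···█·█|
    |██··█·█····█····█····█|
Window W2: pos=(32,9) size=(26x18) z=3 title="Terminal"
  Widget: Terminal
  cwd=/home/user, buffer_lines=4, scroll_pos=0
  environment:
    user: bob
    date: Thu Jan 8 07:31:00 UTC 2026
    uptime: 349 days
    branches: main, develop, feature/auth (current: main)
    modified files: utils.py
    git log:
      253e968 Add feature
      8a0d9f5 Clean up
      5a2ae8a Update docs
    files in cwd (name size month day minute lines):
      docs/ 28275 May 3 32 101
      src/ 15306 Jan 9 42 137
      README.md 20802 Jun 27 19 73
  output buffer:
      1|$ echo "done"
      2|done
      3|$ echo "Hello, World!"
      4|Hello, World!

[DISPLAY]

┬───┬───┐   ┃                              
│ 9 │ ÷┏━━━━━━━━━━━━━━━━━━━━━━━━┓          
┼───┏━━┃ Terminal               ┃━━━━━━━━━┓
│ 6 ┃ G┠────────────────────────┨         ┃
┼───┠──┃$ echo "done"           ┃─────────┨
│ 3 ┃Ge┃done                    ┃         ┃
┼───┃·█┃$ echo "Hello, World!"  ┃         ┃
│ = ┃·█┃Hello, World!           ┃         ┃
┼───┃·█┃$ █                     ┃         ┃
│ MR┃█·┃                        ┃         ┃
┴───┃█·┃                        ┃         ┃
━━━━┃·█┃                        ┃         ┃
    ┃··┃                        ┃         ┃
    ┃··┃                        ┃         ┃
    ┃█·┃                        ┃         ┃
    ┗━━┃                        ┃━━━━━━━━━┛
       ┃                        ┃          
       ┃                        ┃          
       ┗━━━━━━━━━━━━━━━━━━━━━━━━┛          
                                           
                                           
                                           
                                           
                                           


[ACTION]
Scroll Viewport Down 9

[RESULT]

│ = ┃·█┃Hello, World!           ┃         ┃
┼───┃·█┃$ █                     ┃         ┃
│ MR┃█·┃                        ┃         ┃
┴───┃█·┃                        ┃         ┃
━━━━┃·█┃                        ┃         ┃
    ┃··┃                        ┃         ┃
    ┃··┃                        ┃         ┃
    ┃█·┃                        ┃         ┃
    ┗━━┃                        ┃━━━━━━━━━┛
       ┃                        ┃          
       ┃                        ┃          
       ┗━━━━━━━━━━━━━━━━━━━━━━━━┛          
                                           
                                           
                                           
                                           
                                           
                                           
                                           
                                           
                                           
                                           
                                           
                                           


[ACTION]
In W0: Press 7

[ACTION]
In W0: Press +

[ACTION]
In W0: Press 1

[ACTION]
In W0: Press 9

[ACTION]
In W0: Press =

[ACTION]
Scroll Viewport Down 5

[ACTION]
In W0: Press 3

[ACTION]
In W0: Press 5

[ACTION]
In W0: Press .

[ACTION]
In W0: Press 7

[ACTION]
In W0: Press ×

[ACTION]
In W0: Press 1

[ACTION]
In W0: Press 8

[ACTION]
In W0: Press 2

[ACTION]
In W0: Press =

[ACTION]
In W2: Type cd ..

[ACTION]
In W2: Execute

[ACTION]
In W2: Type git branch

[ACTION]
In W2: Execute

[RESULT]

│ = ┃·█┃Hello, World!           ┃         ┃
┼───┃·█┃$ cd ..                 ┃         ┃
│ MR┃█·┃                        ┃         ┃
┴───┃█·┃$ git branch            ┃         ┃
━━━━┃·█┃* main                  ┃         ┃
    ┃··┃  develop               ┃         ┃
    ┃··┃  feature/auth          ┃         ┃
    ┃█·┃$ █                     ┃         ┃
    ┗━━┃                        ┃━━━━━━━━━┛
       ┃                        ┃          
       ┃                        ┃          
       ┗━━━━━━━━━━━━━━━━━━━━━━━━┛          
                                           
                                           
                                           
                                           
                                           
                                           
                                           
                                           
                                           
                                           
                                           
                                           


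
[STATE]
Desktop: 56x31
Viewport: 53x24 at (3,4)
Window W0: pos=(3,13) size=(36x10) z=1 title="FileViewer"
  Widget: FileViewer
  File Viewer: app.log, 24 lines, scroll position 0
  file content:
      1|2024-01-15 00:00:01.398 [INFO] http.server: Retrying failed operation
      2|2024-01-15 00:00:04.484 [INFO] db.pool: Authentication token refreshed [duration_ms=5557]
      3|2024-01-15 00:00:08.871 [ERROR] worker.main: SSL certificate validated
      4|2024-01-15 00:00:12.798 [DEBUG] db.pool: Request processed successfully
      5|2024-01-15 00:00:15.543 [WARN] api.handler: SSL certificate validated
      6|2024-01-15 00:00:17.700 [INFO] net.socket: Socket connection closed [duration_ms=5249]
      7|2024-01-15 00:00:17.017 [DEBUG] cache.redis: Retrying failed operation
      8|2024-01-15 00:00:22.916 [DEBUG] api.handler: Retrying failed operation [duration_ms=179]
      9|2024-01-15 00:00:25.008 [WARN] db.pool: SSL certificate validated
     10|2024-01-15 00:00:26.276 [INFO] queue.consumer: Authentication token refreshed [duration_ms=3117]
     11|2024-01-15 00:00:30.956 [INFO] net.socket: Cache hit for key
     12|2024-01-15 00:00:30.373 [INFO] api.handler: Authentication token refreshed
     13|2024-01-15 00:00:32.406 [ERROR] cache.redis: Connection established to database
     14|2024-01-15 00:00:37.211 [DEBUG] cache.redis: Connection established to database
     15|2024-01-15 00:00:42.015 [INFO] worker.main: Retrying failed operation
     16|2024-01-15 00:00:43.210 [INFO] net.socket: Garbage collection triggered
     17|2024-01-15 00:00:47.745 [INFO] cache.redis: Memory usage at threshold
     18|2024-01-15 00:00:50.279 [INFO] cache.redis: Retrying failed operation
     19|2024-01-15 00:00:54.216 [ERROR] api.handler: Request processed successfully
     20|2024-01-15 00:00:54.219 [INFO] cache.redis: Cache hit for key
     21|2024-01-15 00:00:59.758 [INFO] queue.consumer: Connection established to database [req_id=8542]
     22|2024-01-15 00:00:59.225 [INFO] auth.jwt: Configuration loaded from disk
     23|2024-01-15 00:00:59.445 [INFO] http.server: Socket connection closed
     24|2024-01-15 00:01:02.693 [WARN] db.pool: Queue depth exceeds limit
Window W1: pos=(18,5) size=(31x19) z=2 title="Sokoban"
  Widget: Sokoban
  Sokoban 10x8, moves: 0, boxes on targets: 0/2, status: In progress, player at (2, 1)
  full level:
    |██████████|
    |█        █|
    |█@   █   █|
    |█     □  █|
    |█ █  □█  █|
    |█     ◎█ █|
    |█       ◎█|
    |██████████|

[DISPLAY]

                                                     
               ┏━━━━━━━━━━━━━━━━━━━━━━━━━━━━━┓       
               ┃ Sokoban                     ┃       
               ┠─────────────────────────────┨       
               ┃██████████                   ┃       
               ┃█        █                   ┃       
               ┃█@   █   █                   ┃       
               ┃█     □  █                   ┃       
               ┃█ █  □█  █                   ┃       
┏━━━━━━━━━━━━━━┃█     ◎█ █                   ┃       
┃ FileViewer   ┃█       ◎█                   ┃       
┠──────────────┃██████████                   ┃       
┃2024-01-15 00:┃Moves: 0  0/2                ┃       
┃2024-01-15 00:┃                             ┃       
┃2024-01-15 00:┃                             ┃       
┃2024-01-15 00:┃                             ┃       
┃2024-01-15 00:┃                             ┃       
┃2024-01-15 00:┃                             ┃       
┗━━━━━━━━━━━━━━┃                             ┃       
               ┗━━━━━━━━━━━━━━━━━━━━━━━━━━━━━┛       
                                                     
                                                     
                                                     
                                                     


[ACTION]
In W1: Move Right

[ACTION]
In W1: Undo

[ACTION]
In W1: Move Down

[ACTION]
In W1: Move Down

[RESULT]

                                                     
               ┏━━━━━━━━━━━━━━━━━━━━━━━━━━━━━┓       
               ┃ Sokoban                     ┃       
               ┠─────────────────────────────┨       
               ┃██████████                   ┃       
               ┃█        █                   ┃       
               ┃█    █   █                   ┃       
               ┃█     □  █                   ┃       
               ┃█@█  □█  █                   ┃       
┏━━━━━━━━━━━━━━┃█     ◎█ █                   ┃       
┃ FileViewer   ┃█       ◎█                   ┃       
┠──────────────┃██████████                   ┃       
┃2024-01-15 00:┃Moves: 2  0/2                ┃       
┃2024-01-15 00:┃                             ┃       
┃2024-01-15 00:┃                             ┃       
┃2024-01-15 00:┃                             ┃       
┃2024-01-15 00:┃                             ┃       
┃2024-01-15 00:┃                             ┃       
┗━━━━━━━━━━━━━━┃                             ┃       
               ┗━━━━━━━━━━━━━━━━━━━━━━━━━━━━━┛       
                                                     
                                                     
                                                     
                                                     


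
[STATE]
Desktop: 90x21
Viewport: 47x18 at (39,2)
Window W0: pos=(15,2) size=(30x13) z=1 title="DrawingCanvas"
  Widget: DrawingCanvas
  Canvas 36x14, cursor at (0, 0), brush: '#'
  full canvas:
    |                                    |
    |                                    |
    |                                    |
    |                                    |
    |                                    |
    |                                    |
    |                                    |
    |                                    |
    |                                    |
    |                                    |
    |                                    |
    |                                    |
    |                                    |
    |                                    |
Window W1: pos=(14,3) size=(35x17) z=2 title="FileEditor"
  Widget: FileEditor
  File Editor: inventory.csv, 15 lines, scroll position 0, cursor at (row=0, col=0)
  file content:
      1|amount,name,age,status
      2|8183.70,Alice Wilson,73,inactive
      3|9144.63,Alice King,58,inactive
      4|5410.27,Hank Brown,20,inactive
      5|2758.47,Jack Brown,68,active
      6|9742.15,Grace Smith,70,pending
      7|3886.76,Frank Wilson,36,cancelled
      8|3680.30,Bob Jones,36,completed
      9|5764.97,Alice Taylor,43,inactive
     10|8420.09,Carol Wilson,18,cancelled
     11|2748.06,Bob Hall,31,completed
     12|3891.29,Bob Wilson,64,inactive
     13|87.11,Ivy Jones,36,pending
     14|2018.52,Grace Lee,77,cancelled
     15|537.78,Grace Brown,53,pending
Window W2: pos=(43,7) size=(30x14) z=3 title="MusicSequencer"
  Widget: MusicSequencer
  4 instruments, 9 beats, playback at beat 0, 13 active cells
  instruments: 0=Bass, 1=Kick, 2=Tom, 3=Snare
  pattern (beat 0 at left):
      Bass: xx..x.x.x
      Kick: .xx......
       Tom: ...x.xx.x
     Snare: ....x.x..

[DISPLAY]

━━━━━┓                                         
━━━━━━━━━┓                                     
         ┃                                     
─────────┨                                     
        ▲┃                                     
inac┏━━━━━━━━━━━━━━━━━━━━━━━━━━━━┓             
acti┃ MusicSequencer             ┃             
acti┠────────────────────────────┨             
tive┃      ▼12345678             ┃             
endi┃  Bass██··█·█·█             ┃             
canc┃  Kick·██······             ┃             
plet┃   Tom···█·██·█             ┃             
inac┃ Snare····█·█··             ┃             
canc┃                            ┃             
lete┃                            ┃             
acti┃                            ┃             
ng  ┃                            ┃             
━━━━┃                            ┃             


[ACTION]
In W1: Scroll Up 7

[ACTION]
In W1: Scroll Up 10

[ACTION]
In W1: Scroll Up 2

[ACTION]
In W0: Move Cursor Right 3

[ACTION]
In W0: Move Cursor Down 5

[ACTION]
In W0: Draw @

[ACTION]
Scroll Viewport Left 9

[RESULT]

━━━━━━━━━━━━━━┓                                
━━━━━━━━━━━━━━━━━━┓                            
                  ┃                            
──────────────────┨                            
,status          ▲┃                            
ilson,73,inac┏━━━━━━━━━━━━━━━━━━━━━━━━━━━━┓    
ing,58,inacti┃ MusicSequencer             ┃    
own,20,inacti┠────────────────────────────┨    
own,68,active┃      ▼12345678             ┃    
mith,70,pendi┃  Bass██··█·█·█             ┃    
ilson,36,canc┃  Kick·██······             ┃    
es,36,complet┃   Tom···█·██·█             ┃    
aylor,43,inac┃ Snare····█·█··             ┃    
ilson,18,canc┃                            ┃    
l,31,complete┃                            ┃    
son,64,inacti┃                            ┃    
,36,pending  ┃                            ┃    
━━━━━━━━━━━━━┃                            ┃    


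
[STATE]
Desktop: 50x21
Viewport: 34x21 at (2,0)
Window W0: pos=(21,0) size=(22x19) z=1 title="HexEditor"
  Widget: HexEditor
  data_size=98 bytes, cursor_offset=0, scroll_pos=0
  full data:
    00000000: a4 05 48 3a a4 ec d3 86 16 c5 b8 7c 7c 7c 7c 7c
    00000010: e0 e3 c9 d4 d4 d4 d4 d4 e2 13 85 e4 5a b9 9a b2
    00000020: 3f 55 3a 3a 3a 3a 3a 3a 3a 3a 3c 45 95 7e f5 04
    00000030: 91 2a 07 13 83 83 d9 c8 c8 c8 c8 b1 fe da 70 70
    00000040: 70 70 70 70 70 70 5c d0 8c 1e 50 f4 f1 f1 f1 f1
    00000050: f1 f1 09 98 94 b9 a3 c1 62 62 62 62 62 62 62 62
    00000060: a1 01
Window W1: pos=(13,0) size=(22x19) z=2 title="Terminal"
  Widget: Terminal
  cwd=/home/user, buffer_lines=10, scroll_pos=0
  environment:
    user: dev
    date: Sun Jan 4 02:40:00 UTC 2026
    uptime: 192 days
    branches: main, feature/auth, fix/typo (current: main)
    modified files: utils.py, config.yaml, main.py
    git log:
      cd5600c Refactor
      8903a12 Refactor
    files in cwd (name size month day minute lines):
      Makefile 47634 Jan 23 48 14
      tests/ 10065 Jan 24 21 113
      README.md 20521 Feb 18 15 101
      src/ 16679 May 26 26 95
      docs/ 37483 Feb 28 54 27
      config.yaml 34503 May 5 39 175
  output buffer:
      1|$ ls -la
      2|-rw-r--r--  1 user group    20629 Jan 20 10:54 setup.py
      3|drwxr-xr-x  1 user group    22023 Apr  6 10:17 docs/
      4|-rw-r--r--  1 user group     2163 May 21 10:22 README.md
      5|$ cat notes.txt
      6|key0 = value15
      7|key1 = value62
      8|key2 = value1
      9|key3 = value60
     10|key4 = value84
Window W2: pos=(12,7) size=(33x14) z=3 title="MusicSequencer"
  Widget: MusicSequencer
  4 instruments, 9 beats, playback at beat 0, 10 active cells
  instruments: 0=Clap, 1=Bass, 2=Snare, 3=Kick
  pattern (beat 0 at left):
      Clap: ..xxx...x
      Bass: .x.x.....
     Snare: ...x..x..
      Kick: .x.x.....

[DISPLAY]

           ┏━━━━━━━━━━━━━━━━━━━━┓━
           ┃ Terminal           ┃ 
           ┠────────────────────┨─
           ┃$ ls -la            ┃0
           ┃-rw-r--r--  1 user g┃e
           ┃drwxr-xr-x  1 user g┃5
           ┃-rw-r--r--  1 user g┃2
          ┏━━━━━━━━━━━━━━━━━━━━━━━
          ┃ MusicSequencer        
          ┠───────────────────────
          ┃      ▼12345678        
          ┃  Clap··███···█        
          ┃  Bass·█·█·····        
          ┃ Snare···█··█··        
          ┃  Kick·█·█·····        
          ┃                       
          ┃                       
          ┃                       
          ┃                       
          ┃                       
          ┗━━━━━━━━━━━━━━━━━━━━━━━


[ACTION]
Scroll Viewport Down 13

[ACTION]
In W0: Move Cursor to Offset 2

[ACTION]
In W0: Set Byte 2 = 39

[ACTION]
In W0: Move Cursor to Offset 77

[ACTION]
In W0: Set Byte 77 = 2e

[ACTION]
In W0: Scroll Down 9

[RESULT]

           ┏━━━━━━━━━━━━━━━━━━━━┓━
           ┃ Terminal           ┃ 
           ┠────────────────────┨─
           ┃$ ls -la            ┃0
           ┃-rw-r--r--  1 user g┃ 
           ┃drwxr-xr-x  1 user g┃ 
           ┃-rw-r--r--  1 user g┃ 
          ┏━━━━━━━━━━━━━━━━━━━━━━━
          ┃ MusicSequencer        
          ┠───────────────────────
          ┃      ▼12345678        
          ┃  Clap··███···█        
          ┃  Bass·█·█·····        
          ┃ Snare···█··█··        
          ┃  Kick·█·█·····        
          ┃                       
          ┃                       
          ┃                       
          ┃                       
          ┃                       
          ┗━━━━━━━━━━━━━━━━━━━━━━━


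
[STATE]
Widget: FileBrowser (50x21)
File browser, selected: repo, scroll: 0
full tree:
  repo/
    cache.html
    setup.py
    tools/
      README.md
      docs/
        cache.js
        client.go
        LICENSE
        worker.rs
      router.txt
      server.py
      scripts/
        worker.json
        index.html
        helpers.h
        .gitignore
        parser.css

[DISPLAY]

> [-] repo/                                       
    cache.html                                    
    setup.py                                      
    [+] tools/                                    
                                                  
                                                  
                                                  
                                                  
                                                  
                                                  
                                                  
                                                  
                                                  
                                                  
                                                  
                                                  
                                                  
                                                  
                                                  
                                                  
                                                  


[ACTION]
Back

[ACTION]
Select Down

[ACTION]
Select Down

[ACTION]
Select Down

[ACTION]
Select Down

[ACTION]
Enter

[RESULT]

  [-] repo/                                       
    cache.html                                    
    setup.py                                      
  > [-] tools/                                    
      README.md                                   
      [+] docs/                                   
      router.txt                                  
      server.py                                   
      [+] scripts/                                
                                                  
                                                  
                                                  
                                                  
                                                  
                                                  
                                                  
                                                  
                                                  
                                                  
                                                  
                                                  
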